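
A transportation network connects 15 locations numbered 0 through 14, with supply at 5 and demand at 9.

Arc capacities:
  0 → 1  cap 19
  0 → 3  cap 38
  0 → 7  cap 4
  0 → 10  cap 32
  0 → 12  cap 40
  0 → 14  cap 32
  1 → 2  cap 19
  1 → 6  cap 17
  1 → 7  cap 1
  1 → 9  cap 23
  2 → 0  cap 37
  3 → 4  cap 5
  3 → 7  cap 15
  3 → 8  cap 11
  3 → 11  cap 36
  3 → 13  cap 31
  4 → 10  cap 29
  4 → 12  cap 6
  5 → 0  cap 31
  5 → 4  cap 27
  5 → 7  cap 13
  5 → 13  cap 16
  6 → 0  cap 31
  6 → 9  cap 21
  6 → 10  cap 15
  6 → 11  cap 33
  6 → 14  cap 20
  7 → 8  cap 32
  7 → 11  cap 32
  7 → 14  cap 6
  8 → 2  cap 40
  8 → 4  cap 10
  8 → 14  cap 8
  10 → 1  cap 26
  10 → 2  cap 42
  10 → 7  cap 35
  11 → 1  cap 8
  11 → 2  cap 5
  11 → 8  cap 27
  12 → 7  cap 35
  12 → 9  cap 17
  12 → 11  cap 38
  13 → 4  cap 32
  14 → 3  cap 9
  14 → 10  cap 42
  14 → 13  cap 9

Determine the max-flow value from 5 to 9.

Maximum flow value: 57

augment #1: 5→0→1→9 bottleneck 19, total now 19
augment #2: 5→0→12→9 bottleneck 12, total now 31
augment #3: 5→4→12→9 bottleneck 5, total now 36
augment #4: 5→4→10→1→9 bottleneck 4, total now 40
augment #5: 5→4→10→1→6→9 bottleneck 17, total now 57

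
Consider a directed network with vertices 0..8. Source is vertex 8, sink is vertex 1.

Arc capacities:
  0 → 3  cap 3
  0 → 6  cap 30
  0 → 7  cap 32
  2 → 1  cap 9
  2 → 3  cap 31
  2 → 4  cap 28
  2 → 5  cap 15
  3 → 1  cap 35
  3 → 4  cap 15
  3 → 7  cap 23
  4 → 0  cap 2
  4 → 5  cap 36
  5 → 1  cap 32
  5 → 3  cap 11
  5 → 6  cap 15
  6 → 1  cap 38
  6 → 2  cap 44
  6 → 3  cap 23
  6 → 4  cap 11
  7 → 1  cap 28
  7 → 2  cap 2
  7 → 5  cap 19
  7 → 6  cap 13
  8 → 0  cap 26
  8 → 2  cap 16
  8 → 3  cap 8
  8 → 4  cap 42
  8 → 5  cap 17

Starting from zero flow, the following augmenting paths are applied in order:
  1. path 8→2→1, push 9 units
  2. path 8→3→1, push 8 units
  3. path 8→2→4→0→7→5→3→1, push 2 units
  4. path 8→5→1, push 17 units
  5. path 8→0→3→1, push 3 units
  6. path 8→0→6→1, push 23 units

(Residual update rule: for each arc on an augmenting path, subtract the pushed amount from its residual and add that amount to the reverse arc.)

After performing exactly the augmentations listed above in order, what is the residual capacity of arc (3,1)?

after path 1 (8→2→1, push 9): res(3,1)=35
after path 2 (8→3→1, push 8): res(3,1)=27
after path 3 (8→2→4→0→7→5→3→1, push 2): res(3,1)=25
after path 4 (8→5→1, push 17): res(3,1)=25
after path 5 (8→0→3→1, push 3): res(3,1)=22
after path 6 (8→0→6→1, push 23): res(3,1)=22

Residual capacity of (3,1): 22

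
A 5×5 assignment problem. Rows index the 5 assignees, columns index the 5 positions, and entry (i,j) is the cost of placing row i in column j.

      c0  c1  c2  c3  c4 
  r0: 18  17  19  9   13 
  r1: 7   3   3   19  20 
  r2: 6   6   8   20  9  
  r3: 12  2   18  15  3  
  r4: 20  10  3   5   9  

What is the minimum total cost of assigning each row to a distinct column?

Minimum assignment cost: 24

optimal assignment: row0→col3 (cost 9), row1→col1 (cost 3), row2→col0 (cost 6), row3→col4 (cost 3), row4→col2 (cost 3)
total = 9 + 3 + 6 + 3 + 3 = 24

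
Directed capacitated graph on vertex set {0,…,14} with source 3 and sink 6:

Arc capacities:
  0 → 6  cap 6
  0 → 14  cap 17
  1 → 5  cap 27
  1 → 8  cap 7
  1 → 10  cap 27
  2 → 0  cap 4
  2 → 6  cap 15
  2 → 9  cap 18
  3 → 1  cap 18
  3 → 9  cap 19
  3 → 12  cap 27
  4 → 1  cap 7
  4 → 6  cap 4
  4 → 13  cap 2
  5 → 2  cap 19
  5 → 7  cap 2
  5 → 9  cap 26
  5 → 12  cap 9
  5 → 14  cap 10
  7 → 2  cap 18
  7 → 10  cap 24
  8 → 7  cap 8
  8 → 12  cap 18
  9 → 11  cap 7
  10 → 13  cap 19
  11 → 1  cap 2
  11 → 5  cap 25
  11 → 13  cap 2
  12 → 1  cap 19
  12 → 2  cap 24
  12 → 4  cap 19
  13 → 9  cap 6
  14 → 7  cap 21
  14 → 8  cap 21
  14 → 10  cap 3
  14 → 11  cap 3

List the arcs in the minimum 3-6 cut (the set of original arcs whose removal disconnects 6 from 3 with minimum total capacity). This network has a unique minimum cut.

augment #1: 3→12→2→6 push 15
augment #2: 3→12→4→6 push 4
augment #3: 3→12→2→0→6 push 4
max flow = 23; residual-reachable set from 3 gives S-side
cut edges (S→T): {(2,0), (2,6), (4,6)} total cap 23

Min-cut arcs: {(2,0), (2,6), (4,6)} (total capacity 23)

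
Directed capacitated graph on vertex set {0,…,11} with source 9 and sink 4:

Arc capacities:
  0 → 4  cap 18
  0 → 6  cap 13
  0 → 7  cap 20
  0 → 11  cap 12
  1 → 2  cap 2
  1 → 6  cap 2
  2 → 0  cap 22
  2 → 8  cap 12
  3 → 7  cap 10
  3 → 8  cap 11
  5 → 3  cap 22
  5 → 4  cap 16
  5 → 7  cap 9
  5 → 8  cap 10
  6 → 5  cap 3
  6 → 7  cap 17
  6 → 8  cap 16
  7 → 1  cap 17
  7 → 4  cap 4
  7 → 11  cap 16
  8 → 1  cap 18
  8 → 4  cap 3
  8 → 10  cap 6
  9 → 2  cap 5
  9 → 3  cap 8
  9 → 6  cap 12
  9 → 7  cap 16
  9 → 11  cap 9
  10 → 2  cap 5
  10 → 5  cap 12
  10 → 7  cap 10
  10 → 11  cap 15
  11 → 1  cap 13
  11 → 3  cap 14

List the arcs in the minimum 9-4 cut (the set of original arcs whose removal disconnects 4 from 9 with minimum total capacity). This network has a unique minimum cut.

Min-cut arcs: {(1,2), (6,5), (7,4), (8,4), (8,10), (9,2)} (total capacity 23)

augment #1: 9→7→4 push 4
augment #2: 9→2→0→4 push 5
augment #3: 9→3→8→4 push 3
augment #4: 9→6→5→4 push 3
augment #5: 9→3→8→10→5→4 push 5
augment #6: 9→6→8→10→5→4 push 1
augment #7: 9→7→1→2→0→4 push 2
max flow = 23; residual-reachable set from 9 gives S-side
cut edges (S→T): {(1,2), (6,5), (7,4), (8,4), (8,10), (9,2)} total cap 23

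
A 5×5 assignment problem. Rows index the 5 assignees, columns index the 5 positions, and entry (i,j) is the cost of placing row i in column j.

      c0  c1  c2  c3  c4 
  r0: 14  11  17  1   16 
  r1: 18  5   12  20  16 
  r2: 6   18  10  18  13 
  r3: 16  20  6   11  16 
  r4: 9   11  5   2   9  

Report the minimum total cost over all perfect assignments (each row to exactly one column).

Minimum assignment cost: 27

optimal assignment: row0→col3 (cost 1), row1→col1 (cost 5), row2→col0 (cost 6), row3→col2 (cost 6), row4→col4 (cost 9)
total = 1 + 5 + 6 + 6 + 9 = 27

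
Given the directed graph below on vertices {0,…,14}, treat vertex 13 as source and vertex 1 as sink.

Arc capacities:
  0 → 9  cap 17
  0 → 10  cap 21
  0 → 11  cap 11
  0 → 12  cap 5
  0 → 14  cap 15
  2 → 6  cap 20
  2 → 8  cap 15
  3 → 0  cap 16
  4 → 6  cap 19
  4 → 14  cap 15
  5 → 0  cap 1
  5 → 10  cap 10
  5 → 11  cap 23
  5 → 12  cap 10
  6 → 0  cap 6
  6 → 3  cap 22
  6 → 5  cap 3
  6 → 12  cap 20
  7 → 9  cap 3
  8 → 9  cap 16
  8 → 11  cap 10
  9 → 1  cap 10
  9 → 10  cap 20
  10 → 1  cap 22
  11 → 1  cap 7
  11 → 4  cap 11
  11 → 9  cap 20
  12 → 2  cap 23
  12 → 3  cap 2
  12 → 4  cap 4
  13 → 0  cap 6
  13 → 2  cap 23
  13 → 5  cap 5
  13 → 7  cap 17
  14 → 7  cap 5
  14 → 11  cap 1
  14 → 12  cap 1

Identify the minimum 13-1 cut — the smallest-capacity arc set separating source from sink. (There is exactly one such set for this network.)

Min-cut arcs: {(7,9), (13,0), (13,2), (13,5)} (total capacity 37)

augment #1: 13→0→9→1 push 6
augment #2: 13→5→10→1 push 5
augment #3: 13→7→9→1 push 3
augment #4: 13→2→8→9→1 push 1
augment #5: 13→2→8→11→1 push 7
augment #6: 13→2→6→0→10→1 push 6
augment #7: 13→2→6→5→10→1 push 3
augment #8: 13→2→8→9→10→1 push 6
max flow = 37; residual-reachable set from 13 gives S-side
cut edges (S→T): {(7,9), (13,0), (13,2), (13,5)} total cap 37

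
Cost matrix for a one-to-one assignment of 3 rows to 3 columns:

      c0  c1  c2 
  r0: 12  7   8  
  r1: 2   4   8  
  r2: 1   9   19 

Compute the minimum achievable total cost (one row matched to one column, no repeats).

Minimum assignment cost: 13

optimal assignment: row0→col2 (cost 8), row1→col1 (cost 4), row2→col0 (cost 1)
total = 8 + 4 + 1 = 13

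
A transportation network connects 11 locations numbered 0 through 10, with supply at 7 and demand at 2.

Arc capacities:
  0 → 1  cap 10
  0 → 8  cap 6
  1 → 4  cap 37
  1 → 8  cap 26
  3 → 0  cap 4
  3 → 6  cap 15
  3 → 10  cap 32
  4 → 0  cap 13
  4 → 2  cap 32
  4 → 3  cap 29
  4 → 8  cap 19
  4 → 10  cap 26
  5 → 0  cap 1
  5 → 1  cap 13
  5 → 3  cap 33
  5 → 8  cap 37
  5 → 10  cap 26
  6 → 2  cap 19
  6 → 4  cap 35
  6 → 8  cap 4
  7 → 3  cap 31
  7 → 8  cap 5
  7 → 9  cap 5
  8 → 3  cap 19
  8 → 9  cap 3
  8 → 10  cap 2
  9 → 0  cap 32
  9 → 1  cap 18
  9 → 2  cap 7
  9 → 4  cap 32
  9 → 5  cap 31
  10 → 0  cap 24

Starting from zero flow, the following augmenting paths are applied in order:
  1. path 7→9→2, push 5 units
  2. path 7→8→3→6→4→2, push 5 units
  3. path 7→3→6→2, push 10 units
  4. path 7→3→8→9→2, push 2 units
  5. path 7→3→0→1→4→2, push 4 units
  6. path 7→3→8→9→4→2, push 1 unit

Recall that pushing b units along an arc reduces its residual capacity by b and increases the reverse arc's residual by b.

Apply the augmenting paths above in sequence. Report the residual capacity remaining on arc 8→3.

after path 1 (7→9→2, push 5): res(8,3)=19
after path 2 (7→8→3→6→4→2, push 5): res(8,3)=14
after path 3 (7→3→6→2, push 10): res(8,3)=14
after path 4 (7→3→8→9→2, push 2): res(8,3)=16
after path 5 (7→3→0→1→4→2, push 4): res(8,3)=16
after path 6 (7→3→8→9→4→2, push 1): res(8,3)=17

Residual capacity of (8,3): 17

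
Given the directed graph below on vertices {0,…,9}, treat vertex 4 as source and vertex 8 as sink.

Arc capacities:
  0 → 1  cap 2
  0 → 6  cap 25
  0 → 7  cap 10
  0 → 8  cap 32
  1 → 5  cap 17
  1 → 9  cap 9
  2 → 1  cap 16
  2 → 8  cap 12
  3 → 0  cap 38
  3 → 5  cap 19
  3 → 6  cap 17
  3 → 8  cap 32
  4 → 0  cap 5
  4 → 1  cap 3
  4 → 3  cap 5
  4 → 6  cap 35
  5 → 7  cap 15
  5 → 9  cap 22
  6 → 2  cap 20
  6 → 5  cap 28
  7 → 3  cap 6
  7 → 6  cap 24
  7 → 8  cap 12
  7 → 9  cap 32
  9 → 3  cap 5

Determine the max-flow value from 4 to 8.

Maximum flow value: 42

augment #1: 4→0→8 bottleneck 5, total now 5
augment #2: 4→3→8 bottleneck 5, total now 10
augment #3: 4→6→2→8 bottleneck 12, total now 22
augment #4: 4→1→5→7→8 bottleneck 3, total now 25
augment #5: 4→6→5→7→8 bottleneck 9, total now 34
augment #6: 4→6→5→7→3→8 bottleneck 3, total now 37
augment #7: 4→6→5→9→3→8 bottleneck 5, total now 42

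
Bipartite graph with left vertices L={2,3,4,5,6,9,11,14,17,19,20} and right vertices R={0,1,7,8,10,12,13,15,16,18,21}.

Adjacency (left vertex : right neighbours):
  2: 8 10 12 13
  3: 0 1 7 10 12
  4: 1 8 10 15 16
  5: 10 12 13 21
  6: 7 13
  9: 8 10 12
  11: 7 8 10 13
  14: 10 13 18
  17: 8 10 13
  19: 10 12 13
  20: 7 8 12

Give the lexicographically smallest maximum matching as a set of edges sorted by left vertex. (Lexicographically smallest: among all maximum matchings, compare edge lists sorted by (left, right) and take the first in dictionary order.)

Lex-smallest maximum matching: {(2,8), (3,0), (4,1), (5,21), (6,7), (9,10), (11,13), (14,18), (19,12)}

|M| = 9 (so the lex-smallest maximum matching has 9 edges)
process left vertices in ascending order; for each, take the smallest-labelled available neighbour that still permits 9 edges overall, or leave it unmatched if none does
lex-smallest matching: {2-8, 3-0, 4-1, 5-21, 6-7, 9-10, 11-13, 14-18, 19-12}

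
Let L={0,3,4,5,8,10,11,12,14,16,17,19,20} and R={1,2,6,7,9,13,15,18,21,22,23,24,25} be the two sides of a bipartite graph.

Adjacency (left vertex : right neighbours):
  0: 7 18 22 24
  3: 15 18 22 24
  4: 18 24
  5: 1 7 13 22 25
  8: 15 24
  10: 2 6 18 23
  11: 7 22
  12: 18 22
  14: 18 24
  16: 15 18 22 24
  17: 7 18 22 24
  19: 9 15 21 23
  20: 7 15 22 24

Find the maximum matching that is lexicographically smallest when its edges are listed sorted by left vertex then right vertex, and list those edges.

Lex-smallest maximum matching: {(0,7), (3,15), (4,18), (5,1), (8,24), (10,2), (11,22), (19,9)}

|M| = 8 (so the lex-smallest maximum matching has 8 edges)
process left vertices in ascending order; for each, take the smallest-labelled available neighbour that still permits 8 edges overall, or leave it unmatched if none does
lex-smallest matching: {0-7, 3-15, 4-18, 5-1, 8-24, 10-2, 11-22, 19-9}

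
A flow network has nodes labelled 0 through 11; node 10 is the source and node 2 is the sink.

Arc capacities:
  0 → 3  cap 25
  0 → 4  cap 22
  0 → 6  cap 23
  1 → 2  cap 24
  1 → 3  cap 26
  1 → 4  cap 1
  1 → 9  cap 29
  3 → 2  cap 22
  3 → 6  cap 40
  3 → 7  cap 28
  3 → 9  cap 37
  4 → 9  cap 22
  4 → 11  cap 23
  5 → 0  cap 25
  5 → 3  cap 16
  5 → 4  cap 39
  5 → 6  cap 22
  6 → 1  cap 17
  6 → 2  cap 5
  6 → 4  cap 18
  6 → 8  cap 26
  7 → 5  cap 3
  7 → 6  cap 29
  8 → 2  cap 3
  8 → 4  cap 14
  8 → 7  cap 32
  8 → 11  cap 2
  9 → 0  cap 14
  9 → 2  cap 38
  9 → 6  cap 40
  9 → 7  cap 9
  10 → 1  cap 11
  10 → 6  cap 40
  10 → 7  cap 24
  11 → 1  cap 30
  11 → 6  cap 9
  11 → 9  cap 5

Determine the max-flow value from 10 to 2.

Maximum flow value: 73

augment #1: 10→1→2 bottleneck 11, total now 11
augment #2: 10→6→2 bottleneck 5, total now 16
augment #3: 10→6→1→2 bottleneck 13, total now 29
augment #4: 10→6→8→2 bottleneck 3, total now 32
augment #5: 10→6→1→3→2 bottleneck 4, total now 36
augment #6: 10→6→4→9→2 bottleneck 15, total now 51
augment #7: 10→7→5→3→2 bottleneck 3, total now 54
augment #8: 10→7→6→4→9→2 bottleneck 3, total now 57
augment #9: 10→7→6→8→4→9→2 bottleneck 4, total now 61
augment #10: 10→7→6→8→11→9→2 bottleneck 2, total now 63
augment #11: 10→7→6→8→4→11→9→2 bottleneck 3, total now 66
augment #12: 10→7→6→8→4→11→1→3→2 bottleneck 7, total now 73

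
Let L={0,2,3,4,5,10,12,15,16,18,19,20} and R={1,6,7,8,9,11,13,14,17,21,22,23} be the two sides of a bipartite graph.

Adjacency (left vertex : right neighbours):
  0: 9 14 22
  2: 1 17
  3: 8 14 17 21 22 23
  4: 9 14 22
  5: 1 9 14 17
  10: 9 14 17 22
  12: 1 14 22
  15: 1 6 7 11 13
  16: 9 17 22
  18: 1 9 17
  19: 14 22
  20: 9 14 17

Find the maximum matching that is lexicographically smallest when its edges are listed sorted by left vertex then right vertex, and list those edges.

|M| = 7 (so the lex-smallest maximum matching has 7 edges)
process left vertices in ascending order; for each, take the smallest-labelled available neighbour that still permits 7 edges overall, or leave it unmatched if none does
lex-smallest matching: {0-9, 2-1, 3-8, 4-14, 5-17, 10-22, 15-6}

Lex-smallest maximum matching: {(0,9), (2,1), (3,8), (4,14), (5,17), (10,22), (15,6)}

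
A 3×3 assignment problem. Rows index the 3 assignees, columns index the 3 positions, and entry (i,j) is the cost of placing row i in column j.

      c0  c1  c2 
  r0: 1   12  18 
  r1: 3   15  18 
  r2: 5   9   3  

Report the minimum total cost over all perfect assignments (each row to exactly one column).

Minimum assignment cost: 18

optimal assignment: row0→col1 (cost 12), row1→col0 (cost 3), row2→col2 (cost 3)
total = 12 + 3 + 3 = 18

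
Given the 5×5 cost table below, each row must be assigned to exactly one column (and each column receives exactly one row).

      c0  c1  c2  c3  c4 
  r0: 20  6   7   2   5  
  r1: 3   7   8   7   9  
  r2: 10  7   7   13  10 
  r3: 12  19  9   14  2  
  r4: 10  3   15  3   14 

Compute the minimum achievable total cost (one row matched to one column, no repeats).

Minimum assignment cost: 17

optimal assignment: row0→col3 (cost 2), row1→col0 (cost 3), row2→col2 (cost 7), row3→col4 (cost 2), row4→col1 (cost 3)
total = 2 + 3 + 7 + 2 + 3 = 17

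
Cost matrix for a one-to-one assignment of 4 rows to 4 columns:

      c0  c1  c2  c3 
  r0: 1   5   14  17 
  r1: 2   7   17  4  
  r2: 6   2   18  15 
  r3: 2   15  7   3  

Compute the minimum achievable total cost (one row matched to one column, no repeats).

optimal assignment: row0→col0 (cost 1), row1→col3 (cost 4), row2→col1 (cost 2), row3→col2 (cost 7)
total = 1 + 4 + 2 + 7 = 14

Minimum assignment cost: 14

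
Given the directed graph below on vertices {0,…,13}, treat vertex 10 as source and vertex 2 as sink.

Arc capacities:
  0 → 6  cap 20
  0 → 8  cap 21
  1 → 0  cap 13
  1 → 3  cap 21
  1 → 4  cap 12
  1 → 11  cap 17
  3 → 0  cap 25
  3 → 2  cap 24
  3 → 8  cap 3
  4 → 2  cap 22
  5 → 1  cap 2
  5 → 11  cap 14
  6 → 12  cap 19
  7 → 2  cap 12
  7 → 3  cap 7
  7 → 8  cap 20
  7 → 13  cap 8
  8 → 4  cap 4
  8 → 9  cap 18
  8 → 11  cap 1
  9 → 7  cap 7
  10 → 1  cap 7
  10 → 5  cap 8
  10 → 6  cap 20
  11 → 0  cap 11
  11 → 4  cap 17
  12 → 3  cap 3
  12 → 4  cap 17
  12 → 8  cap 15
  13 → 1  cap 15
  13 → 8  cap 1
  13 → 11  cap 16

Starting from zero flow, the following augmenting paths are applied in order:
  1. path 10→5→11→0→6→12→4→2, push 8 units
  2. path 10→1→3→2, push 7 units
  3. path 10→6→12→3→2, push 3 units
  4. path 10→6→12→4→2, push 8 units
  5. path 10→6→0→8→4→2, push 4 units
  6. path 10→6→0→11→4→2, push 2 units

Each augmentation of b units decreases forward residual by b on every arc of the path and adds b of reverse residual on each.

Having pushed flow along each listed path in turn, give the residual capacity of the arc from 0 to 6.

after path 1 (10→5→11→0→6→12→4→2, push 8): res(0,6)=12
after path 2 (10→1→3→2, push 7): res(0,6)=12
after path 3 (10→6→12→3→2, push 3): res(0,6)=12
after path 4 (10→6→12→4→2, push 8): res(0,6)=12
after path 5 (10→6→0→8→4→2, push 4): res(0,6)=16
after path 6 (10→6→0→11→4→2, push 2): res(0,6)=18

Residual capacity of (0,6): 18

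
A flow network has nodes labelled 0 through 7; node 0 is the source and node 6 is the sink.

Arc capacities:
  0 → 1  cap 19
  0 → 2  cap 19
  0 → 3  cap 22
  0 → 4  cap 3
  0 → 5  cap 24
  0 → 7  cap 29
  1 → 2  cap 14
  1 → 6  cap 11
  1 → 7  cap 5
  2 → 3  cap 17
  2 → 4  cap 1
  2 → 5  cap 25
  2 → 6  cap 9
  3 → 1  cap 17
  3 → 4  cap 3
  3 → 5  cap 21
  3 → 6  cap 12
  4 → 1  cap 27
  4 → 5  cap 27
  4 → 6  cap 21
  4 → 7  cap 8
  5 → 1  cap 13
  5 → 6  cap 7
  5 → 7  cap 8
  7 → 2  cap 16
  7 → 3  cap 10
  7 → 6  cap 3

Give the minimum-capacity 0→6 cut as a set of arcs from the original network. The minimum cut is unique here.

Min-cut arcs: {(0,4), (1,6), (2,4), (2,6), (3,4), (3,6), (5,6), (7,6)} (total capacity 49)

augment #1: 0→1→6 push 11
augment #2: 0→2→6 push 9
augment #3: 0→3→6 push 12
augment #4: 0→4→6 push 3
augment #5: 0→5→6 push 7
augment #6: 0→7→6 push 3
augment #7: 0→2→4→6 push 1
augment #8: 0→3→4→6 push 3
max flow = 49; residual-reachable set from 0 gives S-side
cut edges (S→T): {(0,4), (1,6), (2,4), (2,6), (3,4), (3,6), (5,6), (7,6)} total cap 49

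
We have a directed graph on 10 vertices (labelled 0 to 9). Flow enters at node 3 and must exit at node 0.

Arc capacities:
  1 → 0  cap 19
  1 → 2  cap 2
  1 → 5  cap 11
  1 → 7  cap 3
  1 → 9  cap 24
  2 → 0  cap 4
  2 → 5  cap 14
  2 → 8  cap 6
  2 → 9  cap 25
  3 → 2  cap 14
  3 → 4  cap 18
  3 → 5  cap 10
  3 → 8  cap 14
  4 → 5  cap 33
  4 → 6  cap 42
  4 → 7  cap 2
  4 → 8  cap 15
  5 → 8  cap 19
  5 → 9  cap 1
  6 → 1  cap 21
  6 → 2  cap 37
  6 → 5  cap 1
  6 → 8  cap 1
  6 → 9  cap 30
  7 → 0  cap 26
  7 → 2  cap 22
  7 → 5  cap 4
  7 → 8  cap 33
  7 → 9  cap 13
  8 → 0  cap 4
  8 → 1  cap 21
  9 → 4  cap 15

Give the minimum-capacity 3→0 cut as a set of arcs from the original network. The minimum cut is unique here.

augment #1: 3→2→0 push 4
augment #2: 3→8→0 push 4
augment #3: 3→4→7→0 push 2
augment #4: 3→8→1→0 push 10
augment #5: 3→2→8→1→0 push 6
augment #6: 3→4→6→1→0 push 3
augment #7: 3→4→6→1→7→0 push 3
max flow = 32; residual-reachable set from 3 gives S-side
cut edges (S→T): {(1,0), (1,7), (2,0), (4,7), (8,0)} total cap 32

Min-cut arcs: {(1,0), (1,7), (2,0), (4,7), (8,0)} (total capacity 32)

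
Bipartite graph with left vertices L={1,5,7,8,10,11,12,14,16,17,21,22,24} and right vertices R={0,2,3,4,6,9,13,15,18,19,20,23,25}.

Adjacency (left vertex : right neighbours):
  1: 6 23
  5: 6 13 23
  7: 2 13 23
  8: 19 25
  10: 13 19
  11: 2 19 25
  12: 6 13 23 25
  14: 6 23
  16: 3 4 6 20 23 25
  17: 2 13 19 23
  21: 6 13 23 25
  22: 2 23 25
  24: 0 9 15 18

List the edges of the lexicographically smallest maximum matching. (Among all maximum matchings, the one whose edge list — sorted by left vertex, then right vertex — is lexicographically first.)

|M| = 8 (so the lex-smallest maximum matching has 8 edges)
process left vertices in ascending order; for each, take the smallest-labelled available neighbour that still permits 8 edges overall, or leave it unmatched if none does
lex-smallest matching: {1-6, 5-13, 7-2, 8-19, 11-25, 12-23, 16-3, 24-0}

Lex-smallest maximum matching: {(1,6), (5,13), (7,2), (8,19), (11,25), (12,23), (16,3), (24,0)}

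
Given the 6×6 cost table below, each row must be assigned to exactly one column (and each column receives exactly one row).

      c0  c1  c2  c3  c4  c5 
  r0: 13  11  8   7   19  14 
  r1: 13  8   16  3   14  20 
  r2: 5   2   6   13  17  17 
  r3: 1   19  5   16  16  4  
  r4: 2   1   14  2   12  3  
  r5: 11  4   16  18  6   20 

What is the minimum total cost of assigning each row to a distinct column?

Minimum assignment cost: 23

optimal assignment: row0→col2 (cost 8), row1→col3 (cost 3), row2→col1 (cost 2), row3→col0 (cost 1), row4→col5 (cost 3), row5→col4 (cost 6)
total = 8 + 3 + 2 + 1 + 3 + 6 = 23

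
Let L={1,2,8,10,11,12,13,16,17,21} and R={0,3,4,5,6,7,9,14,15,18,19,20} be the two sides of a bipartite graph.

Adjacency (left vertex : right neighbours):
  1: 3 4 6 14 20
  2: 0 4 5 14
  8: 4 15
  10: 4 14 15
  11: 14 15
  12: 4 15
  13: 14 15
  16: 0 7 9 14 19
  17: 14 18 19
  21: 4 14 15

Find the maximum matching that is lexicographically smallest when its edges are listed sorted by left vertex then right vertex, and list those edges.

Lex-smallest maximum matching: {(1,3), (2,0), (8,4), (10,14), (11,15), (16,7), (17,18)}

|M| = 7 (so the lex-smallest maximum matching has 7 edges)
process left vertices in ascending order; for each, take the smallest-labelled available neighbour that still permits 7 edges overall, or leave it unmatched if none does
lex-smallest matching: {1-3, 2-0, 8-4, 10-14, 11-15, 16-7, 17-18}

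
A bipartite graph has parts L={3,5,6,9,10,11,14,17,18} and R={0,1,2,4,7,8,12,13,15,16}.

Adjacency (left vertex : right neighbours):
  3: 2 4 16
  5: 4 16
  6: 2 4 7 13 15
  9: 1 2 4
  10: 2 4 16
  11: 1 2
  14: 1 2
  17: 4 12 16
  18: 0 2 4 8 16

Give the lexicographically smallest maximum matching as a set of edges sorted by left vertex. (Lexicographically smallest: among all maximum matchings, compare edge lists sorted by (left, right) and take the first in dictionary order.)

Lex-smallest maximum matching: {(3,2), (5,4), (6,7), (9,1), (10,16), (17,12), (18,0)}

|M| = 7 (so the lex-smallest maximum matching has 7 edges)
process left vertices in ascending order; for each, take the smallest-labelled available neighbour that still permits 7 edges overall, or leave it unmatched if none does
lex-smallest matching: {3-2, 5-4, 6-7, 9-1, 10-16, 17-12, 18-0}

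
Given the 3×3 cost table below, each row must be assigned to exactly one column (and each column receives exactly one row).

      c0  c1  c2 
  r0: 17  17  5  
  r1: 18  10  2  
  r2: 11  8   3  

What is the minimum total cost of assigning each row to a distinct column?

Minimum assignment cost: 26

optimal assignment: row0→col2 (cost 5), row1→col1 (cost 10), row2→col0 (cost 11)
total = 5 + 10 + 11 = 26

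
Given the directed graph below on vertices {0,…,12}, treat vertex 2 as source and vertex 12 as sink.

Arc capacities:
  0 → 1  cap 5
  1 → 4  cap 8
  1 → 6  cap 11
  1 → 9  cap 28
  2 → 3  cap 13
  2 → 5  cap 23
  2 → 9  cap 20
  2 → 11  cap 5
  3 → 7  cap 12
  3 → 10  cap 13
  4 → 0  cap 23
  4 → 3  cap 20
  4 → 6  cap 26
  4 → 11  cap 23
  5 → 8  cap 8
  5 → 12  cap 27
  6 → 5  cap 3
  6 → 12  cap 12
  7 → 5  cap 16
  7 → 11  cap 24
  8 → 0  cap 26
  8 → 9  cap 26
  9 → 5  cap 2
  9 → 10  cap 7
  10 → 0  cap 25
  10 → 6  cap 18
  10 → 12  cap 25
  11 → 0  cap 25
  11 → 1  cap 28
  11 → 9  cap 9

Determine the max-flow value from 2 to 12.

Maximum flow value: 50

augment #1: 2→5→12 bottleneck 23, total now 23
augment #2: 2→3→10→12 bottleneck 13, total now 36
augment #3: 2→9→5→12 bottleneck 2, total now 38
augment #4: 2→9→10→12 bottleneck 7, total now 45
augment #5: 2→11→1→6→12 bottleneck 5, total now 50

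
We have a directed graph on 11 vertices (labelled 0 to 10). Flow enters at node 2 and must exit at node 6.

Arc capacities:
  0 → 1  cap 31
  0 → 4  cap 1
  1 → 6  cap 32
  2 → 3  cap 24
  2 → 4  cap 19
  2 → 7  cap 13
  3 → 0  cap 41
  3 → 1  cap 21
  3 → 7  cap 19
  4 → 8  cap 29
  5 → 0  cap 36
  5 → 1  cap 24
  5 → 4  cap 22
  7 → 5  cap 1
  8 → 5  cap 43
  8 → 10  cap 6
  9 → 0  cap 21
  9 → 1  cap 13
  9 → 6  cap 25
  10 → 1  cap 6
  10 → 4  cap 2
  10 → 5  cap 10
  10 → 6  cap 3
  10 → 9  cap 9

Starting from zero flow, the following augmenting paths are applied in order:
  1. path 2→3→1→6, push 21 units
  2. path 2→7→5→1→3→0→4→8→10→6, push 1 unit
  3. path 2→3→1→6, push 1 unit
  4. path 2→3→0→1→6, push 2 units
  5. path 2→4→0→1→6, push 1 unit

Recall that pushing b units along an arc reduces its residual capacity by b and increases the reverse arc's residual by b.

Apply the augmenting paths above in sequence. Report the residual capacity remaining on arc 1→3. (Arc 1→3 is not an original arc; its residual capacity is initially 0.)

Residual capacity of (1,3): 21

after path 1 (2→3→1→6, push 21): res(1,3)=21
after path 2 (2→7→5→1→3→0→4→8→10→6, push 1): res(1,3)=20
after path 3 (2→3→1→6, push 1): res(1,3)=21
after path 4 (2→3→0→1→6, push 2): res(1,3)=21
after path 5 (2→4→0→1→6, push 1): res(1,3)=21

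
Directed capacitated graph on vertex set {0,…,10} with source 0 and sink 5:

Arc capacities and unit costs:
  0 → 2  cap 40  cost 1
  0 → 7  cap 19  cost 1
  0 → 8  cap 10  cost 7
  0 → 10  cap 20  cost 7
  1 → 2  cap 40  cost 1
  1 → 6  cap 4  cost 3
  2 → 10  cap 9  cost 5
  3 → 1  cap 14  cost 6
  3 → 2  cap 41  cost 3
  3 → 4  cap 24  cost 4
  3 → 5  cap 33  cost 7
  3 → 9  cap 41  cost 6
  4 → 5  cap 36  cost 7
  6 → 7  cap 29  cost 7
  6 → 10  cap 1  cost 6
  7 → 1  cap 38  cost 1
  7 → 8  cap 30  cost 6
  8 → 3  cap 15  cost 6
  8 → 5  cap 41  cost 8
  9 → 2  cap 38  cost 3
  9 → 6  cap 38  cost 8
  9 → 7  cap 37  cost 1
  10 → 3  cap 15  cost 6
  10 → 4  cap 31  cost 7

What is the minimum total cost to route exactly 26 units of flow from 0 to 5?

shortest-cost path #1: 0→8→5 push 10 @ unit cost 15 (adds 150)
shortest-cost path #2: 0→7→8→5 push 16 @ unit cost 15 (adds 240)
total cost = 390

Minimum cost for 26 units: 390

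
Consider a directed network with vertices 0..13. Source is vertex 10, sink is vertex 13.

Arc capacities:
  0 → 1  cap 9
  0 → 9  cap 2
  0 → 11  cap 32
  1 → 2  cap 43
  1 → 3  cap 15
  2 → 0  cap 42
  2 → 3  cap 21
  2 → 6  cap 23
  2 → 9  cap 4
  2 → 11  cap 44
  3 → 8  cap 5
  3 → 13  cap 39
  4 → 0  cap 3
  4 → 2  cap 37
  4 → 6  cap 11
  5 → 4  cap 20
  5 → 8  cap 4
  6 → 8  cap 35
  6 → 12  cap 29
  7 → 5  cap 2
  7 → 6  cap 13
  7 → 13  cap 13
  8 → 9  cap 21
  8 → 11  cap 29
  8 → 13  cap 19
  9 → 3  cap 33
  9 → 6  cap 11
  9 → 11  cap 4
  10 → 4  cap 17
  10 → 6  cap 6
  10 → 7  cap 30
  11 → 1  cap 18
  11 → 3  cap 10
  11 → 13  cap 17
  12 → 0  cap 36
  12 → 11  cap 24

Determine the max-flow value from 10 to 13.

augment #1: 10→7→13 bottleneck 13, total now 13
augment #2: 10→6→8→13 bottleneck 6, total now 19
augment #3: 10→4→0→11→13 bottleneck 3, total now 22
augment #4: 10→4→2→3→13 bottleneck 14, total now 36
augment #5: 10→7→5→8→13 bottleneck 2, total now 38
augment #6: 10→7→6→8→13 bottleneck 11, total now 49
augment #7: 10→7→6→8→11→13 bottleneck 2, total now 51

Maximum flow value: 51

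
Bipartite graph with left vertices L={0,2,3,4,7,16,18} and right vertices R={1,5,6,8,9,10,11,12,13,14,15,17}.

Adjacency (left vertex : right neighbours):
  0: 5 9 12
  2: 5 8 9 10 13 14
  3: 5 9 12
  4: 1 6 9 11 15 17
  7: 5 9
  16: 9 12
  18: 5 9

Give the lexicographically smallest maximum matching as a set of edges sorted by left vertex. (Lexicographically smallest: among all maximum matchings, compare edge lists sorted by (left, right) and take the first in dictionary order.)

Lex-smallest maximum matching: {(0,5), (2,8), (3,9), (4,1), (16,12)}

|M| = 5 (so the lex-smallest maximum matching has 5 edges)
process left vertices in ascending order; for each, take the smallest-labelled available neighbour that still permits 5 edges overall, or leave it unmatched if none does
lex-smallest matching: {0-5, 2-8, 3-9, 4-1, 16-12}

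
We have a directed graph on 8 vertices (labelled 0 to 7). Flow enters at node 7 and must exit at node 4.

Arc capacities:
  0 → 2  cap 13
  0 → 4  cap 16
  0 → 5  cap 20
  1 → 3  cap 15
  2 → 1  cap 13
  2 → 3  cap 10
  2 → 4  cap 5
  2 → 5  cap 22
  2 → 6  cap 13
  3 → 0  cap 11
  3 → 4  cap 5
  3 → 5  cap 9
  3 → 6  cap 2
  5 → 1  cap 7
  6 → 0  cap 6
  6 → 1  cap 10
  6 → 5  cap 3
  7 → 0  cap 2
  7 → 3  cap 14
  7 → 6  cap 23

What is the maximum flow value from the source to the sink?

augment #1: 7→0→4 bottleneck 2, total now 2
augment #2: 7→3→4 bottleneck 5, total now 7
augment #3: 7→3→0→4 bottleneck 9, total now 16
augment #4: 7→6→0→4 bottleneck 5, total now 21
augment #5: 7→6→0→2→4 bottleneck 1, total now 22
augment #6: 7→6→1→3→0→2→4 bottleneck 2, total now 24

Maximum flow value: 24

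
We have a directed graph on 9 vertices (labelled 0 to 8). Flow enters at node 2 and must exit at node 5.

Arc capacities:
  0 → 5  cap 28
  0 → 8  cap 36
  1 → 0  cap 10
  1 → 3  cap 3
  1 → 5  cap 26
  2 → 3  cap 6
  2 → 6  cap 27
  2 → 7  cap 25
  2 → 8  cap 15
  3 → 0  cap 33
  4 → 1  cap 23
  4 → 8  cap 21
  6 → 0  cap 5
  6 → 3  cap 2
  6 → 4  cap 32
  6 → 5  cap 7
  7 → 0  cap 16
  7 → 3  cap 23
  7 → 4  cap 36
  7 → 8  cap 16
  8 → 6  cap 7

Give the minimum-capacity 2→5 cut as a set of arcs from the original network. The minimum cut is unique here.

Min-cut arcs: {(0,5), (4,1), (6,5)} (total capacity 58)

augment #1: 2→6→5 push 7
augment #2: 2→3→0→5 push 6
augment #3: 2→6→0→5 push 5
augment #4: 2→7→0→5 push 16
augment #5: 2→6→3→0→5 push 1
augment #6: 2→6→4→1→5 push 14
augment #7: 2→7→4→1→5 push 9
max flow = 58; residual-reachable set from 2 gives S-side
cut edges (S→T): {(0,5), (4,1), (6,5)} total cap 58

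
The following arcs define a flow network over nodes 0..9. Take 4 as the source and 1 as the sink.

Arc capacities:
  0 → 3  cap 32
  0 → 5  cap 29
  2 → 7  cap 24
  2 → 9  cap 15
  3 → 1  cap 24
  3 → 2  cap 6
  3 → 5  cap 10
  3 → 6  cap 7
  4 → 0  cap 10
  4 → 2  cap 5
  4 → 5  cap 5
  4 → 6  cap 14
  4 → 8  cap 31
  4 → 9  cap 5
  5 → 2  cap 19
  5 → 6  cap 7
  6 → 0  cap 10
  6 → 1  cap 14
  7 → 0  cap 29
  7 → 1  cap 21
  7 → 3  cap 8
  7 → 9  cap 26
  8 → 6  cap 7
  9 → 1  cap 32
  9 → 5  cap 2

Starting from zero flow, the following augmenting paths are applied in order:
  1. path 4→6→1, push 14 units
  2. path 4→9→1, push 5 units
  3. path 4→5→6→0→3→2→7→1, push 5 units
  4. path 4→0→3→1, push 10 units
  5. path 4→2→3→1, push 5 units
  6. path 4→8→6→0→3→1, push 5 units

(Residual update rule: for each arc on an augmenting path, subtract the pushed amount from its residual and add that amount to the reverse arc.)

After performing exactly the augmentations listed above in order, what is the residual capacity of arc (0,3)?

Residual capacity of (0,3): 12

after path 1 (4→6→1, push 14): res(0,3)=32
after path 2 (4→9→1, push 5): res(0,3)=32
after path 3 (4→5→6→0→3→2→7→1, push 5): res(0,3)=27
after path 4 (4→0→3→1, push 10): res(0,3)=17
after path 5 (4→2→3→1, push 5): res(0,3)=17
after path 6 (4→8→6→0→3→1, push 5): res(0,3)=12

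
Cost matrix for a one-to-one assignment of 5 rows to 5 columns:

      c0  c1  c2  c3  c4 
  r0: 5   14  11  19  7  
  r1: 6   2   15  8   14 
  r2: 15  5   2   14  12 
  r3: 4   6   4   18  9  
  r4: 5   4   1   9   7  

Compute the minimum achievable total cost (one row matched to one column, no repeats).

Minimum assignment cost: 24

optimal assignment: row0→col4 (cost 7), row1→col1 (cost 2), row2→col2 (cost 2), row3→col0 (cost 4), row4→col3 (cost 9)
total = 7 + 2 + 2 + 4 + 9 = 24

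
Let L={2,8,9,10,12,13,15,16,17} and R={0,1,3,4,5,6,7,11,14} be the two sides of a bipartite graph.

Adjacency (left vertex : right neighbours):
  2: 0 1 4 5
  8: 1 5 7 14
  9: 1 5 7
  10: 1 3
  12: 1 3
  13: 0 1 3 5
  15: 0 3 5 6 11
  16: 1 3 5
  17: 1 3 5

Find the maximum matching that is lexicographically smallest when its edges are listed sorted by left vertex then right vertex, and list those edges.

Lex-smallest maximum matching: {(2,4), (8,14), (9,7), (10,1), (12,3), (13,0), (15,6), (16,5)}

|M| = 8 (so the lex-smallest maximum matching has 8 edges)
process left vertices in ascending order; for each, take the smallest-labelled available neighbour that still permits 8 edges overall, or leave it unmatched if none does
lex-smallest matching: {2-4, 8-14, 9-7, 10-1, 12-3, 13-0, 15-6, 16-5}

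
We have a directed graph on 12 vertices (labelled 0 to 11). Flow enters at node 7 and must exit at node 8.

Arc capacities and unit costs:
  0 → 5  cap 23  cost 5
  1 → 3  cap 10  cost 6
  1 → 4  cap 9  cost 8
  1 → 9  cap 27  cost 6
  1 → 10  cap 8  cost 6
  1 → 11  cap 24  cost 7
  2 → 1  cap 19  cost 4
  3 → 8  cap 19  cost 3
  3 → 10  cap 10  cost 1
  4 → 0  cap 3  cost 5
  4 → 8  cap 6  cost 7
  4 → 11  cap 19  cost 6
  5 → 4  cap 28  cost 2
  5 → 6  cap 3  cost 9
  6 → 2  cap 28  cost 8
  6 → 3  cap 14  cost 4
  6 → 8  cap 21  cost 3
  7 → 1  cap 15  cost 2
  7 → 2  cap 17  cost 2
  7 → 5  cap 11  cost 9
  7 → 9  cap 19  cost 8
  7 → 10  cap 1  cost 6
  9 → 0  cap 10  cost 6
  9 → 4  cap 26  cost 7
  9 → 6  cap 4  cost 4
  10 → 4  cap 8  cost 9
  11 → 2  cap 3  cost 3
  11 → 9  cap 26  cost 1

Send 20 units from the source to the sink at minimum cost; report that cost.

shortest-cost path #1: 7→1→3→8 push 10 @ unit cost 11 (adds 110)
shortest-cost path #2: 7→9→6→8 push 4 @ unit cost 15 (adds 60)
shortest-cost path #3: 7→1→4→8 push 5 @ unit cost 17 (adds 85)
shortest-cost path #4: 7→5→4→8 push 1 @ unit cost 18 (adds 18)
total cost = 273

Minimum cost for 20 units: 273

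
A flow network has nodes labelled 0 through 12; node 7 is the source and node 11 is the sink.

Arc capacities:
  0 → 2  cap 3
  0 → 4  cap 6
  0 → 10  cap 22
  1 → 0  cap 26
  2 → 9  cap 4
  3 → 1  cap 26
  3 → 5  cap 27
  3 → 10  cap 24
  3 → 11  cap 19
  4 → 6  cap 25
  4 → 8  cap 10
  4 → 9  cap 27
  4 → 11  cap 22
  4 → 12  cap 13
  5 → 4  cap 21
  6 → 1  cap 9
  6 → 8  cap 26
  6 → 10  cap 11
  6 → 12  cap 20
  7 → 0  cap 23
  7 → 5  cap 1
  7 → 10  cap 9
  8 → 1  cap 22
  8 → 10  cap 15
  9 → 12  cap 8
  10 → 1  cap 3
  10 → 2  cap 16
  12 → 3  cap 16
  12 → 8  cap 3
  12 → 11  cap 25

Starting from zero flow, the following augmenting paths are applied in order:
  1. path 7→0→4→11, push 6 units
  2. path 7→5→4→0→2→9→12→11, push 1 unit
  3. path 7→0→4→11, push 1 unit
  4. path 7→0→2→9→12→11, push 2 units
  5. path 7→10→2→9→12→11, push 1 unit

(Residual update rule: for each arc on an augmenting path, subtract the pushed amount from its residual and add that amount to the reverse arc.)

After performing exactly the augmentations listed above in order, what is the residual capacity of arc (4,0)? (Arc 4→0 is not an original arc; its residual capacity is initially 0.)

Residual capacity of (4,0): 6

after path 1 (7→0→4→11, push 6): res(4,0)=6
after path 2 (7→5→4→0→2→9→12→11, push 1): res(4,0)=5
after path 3 (7→0→4→11, push 1): res(4,0)=6
after path 4 (7→0→2→9→12→11, push 2): res(4,0)=6
after path 5 (7→10→2→9→12→11, push 1): res(4,0)=6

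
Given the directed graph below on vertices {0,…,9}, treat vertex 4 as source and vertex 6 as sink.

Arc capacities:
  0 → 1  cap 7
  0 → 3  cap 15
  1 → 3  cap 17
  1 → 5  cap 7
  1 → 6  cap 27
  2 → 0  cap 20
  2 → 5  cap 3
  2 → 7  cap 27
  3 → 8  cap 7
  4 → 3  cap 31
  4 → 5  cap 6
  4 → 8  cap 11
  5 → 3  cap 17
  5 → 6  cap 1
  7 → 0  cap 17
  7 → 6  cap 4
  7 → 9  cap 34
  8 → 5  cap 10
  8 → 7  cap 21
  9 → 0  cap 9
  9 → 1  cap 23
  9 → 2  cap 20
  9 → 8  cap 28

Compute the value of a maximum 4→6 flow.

augment #1: 4→5→6 bottleneck 1, total now 1
augment #2: 4→8→7→6 bottleneck 4, total now 5
augment #3: 4→8→7→0→1→6 bottleneck 7, total now 12
augment #4: 4→3→8→7→9→1→6 bottleneck 7, total now 19

Maximum flow value: 19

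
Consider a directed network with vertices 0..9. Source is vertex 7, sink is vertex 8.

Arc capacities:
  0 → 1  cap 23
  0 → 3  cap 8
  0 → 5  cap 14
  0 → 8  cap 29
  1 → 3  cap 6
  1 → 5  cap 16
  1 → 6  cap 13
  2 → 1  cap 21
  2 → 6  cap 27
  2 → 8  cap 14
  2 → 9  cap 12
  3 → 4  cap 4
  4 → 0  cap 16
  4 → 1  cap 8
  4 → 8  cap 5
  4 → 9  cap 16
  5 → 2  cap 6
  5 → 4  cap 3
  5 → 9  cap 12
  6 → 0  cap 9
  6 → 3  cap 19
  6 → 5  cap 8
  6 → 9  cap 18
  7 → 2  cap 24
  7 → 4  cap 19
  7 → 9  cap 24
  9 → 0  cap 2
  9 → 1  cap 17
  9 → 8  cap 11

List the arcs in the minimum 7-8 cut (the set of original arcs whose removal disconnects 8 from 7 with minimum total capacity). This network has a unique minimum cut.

Min-cut arcs: {(2,8), (4,0), (4,8), (6,0), (9,0), (9,8)} (total capacity 57)

augment #1: 7→2→8 push 14
augment #2: 7→4→8 push 5
augment #3: 7→9→8 push 11
augment #4: 7→4→0→8 push 14
augment #5: 7→9→0→8 push 2
augment #6: 7→2→6→0→8 push 9
augment #7: 7→2→1→3→4→0→8 push 1
augment #8: 7→9→1→3→4→0→8 push 1
max flow = 57; residual-reachable set from 7 gives S-side
cut edges (S→T): {(2,8), (4,0), (4,8), (6,0), (9,0), (9,8)} total cap 57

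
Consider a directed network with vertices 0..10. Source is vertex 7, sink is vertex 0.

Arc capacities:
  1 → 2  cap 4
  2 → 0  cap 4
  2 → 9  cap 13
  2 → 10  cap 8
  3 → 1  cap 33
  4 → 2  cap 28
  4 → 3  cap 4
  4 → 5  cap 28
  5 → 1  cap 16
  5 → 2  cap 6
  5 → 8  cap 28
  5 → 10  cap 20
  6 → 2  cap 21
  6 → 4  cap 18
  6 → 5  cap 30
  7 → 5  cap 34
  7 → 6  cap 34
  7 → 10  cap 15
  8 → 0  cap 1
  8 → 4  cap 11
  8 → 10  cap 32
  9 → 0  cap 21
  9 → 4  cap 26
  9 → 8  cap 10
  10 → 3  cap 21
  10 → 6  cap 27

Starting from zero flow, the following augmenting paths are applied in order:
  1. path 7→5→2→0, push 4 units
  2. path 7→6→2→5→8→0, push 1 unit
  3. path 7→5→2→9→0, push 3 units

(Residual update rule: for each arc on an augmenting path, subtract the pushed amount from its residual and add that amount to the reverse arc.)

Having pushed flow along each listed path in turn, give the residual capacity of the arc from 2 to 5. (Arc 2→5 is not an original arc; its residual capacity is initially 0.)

after path 1 (7→5→2→0, push 4): res(2,5)=4
after path 2 (7→6→2→5→8→0, push 1): res(2,5)=3
after path 3 (7→5→2→9→0, push 3): res(2,5)=6

Residual capacity of (2,5): 6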